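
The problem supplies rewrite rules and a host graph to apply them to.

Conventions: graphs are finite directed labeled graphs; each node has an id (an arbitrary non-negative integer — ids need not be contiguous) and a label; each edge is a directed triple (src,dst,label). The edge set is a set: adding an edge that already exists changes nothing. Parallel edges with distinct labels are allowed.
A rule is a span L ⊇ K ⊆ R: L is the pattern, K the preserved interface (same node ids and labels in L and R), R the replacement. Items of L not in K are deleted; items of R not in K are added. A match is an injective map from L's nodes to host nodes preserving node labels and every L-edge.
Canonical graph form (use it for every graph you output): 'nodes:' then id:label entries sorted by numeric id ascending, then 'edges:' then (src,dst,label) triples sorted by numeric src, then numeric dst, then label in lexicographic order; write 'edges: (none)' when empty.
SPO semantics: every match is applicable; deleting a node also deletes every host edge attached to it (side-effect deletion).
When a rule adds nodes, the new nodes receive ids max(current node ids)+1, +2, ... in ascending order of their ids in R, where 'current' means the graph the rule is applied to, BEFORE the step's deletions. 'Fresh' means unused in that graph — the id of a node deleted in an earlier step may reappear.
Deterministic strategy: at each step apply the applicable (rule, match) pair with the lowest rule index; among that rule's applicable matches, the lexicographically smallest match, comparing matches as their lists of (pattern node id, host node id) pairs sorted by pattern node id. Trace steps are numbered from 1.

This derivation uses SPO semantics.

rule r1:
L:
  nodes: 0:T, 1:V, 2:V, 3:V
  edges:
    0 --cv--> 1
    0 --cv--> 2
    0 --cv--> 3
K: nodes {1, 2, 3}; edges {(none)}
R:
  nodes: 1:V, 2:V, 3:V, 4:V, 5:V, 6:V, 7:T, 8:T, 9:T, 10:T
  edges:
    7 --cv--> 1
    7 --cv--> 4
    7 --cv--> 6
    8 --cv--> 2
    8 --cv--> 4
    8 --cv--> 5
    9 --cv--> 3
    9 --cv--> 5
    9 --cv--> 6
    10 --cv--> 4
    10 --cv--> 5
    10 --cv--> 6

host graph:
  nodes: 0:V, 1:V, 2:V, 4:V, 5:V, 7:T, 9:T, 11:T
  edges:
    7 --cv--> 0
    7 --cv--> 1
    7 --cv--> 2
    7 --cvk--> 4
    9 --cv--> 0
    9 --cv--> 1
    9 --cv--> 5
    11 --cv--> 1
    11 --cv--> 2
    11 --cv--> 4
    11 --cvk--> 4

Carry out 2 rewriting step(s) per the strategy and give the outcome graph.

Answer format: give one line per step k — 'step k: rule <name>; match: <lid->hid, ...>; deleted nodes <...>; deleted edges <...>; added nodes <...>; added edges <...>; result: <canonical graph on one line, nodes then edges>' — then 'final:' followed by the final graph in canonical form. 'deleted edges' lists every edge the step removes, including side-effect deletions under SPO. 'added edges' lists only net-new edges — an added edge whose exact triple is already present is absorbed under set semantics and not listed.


step 1: rule r1; match: 0->7, 1->0, 2->1, 3->2; deleted nodes 7; deleted edges (7,0,cv); (7,1,cv); (7,2,cv); (7,4,cvk); added nodes 12, 13, 14, 15, 16, 17, 18; added edges (15,0,cv); (15,12,cv); (15,14,cv); (16,1,cv); (16,12,cv); (16,13,cv); (17,2,cv); (17,13,cv); (17,14,cv); (18,12,cv); (18,13,cv); (18,14,cv); result: nodes: 0:V, 1:V, 2:V, 4:V, 5:V, 9:T, 11:T, 12:V, 13:V, 14:V, 15:T, 16:T, 17:T, 18:T edges: (9,0,cv); (9,1,cv); (9,5,cv); (11,1,cv); (11,2,cv); (11,4,cv); (11,4,cvk); (15,0,cv); (15,12,cv); (15,14,cv); (16,1,cv); (16,12,cv); (16,13,cv); (17,2,cv); (17,13,cv); (17,14,cv); (18,12,cv); (18,13,cv); (18,14,cv)
step 2: rule r1; match: 0->9, 1->0, 2->1, 3->5; deleted nodes 9; deleted edges (9,0,cv); (9,1,cv); (9,5,cv); added nodes 19, 20, 21, 22, 23, 24, 25; added edges (22,0,cv); (22,19,cv); (22,21,cv); (23,1,cv); (23,19,cv); (23,20,cv); (24,5,cv); (24,20,cv); (24,21,cv); (25,19,cv); (25,20,cv); (25,21,cv); result: nodes: 0:V, 1:V, 2:V, 4:V, 5:V, 11:T, 12:V, 13:V, 14:V, 15:T, 16:T, 17:T, 18:T, 19:V, 20:V, 21:V, 22:T, 23:T, 24:T, 25:T edges: (11,1,cv); (11,2,cv); (11,4,cv); (11,4,cvk); (15,0,cv); (15,12,cv); (15,14,cv); (16,1,cv); (16,12,cv); (16,13,cv); (17,2,cv); (17,13,cv); (17,14,cv); (18,12,cv); (18,13,cv); (18,14,cv); (22,0,cv); (22,19,cv); (22,21,cv); (23,1,cv); (23,19,cv); (23,20,cv); (24,5,cv); (24,20,cv); (24,21,cv); (25,19,cv); (25,20,cv); (25,21,cv)
final:
nodes: 0:V, 1:V, 2:V, 4:V, 5:V, 11:T, 12:V, 13:V, 14:V, 15:T, 16:T, 17:T, 18:T, 19:V, 20:V, 21:V, 22:T, 23:T, 24:T, 25:T
edges: (11,1,cv); (11,2,cv); (11,4,cv); (11,4,cvk); (15,0,cv); (15,12,cv); (15,14,cv); (16,1,cv); (16,12,cv); (16,13,cv); (17,2,cv); (17,13,cv); (17,14,cv); (18,12,cv); (18,13,cv); (18,14,cv); (22,0,cv); (22,19,cv); (22,21,cv); (23,1,cv); (23,19,cv); (23,20,cv); (24,5,cv); (24,20,cv); (24,21,cv); (25,19,cv); (25,20,cv); (25,21,cv)


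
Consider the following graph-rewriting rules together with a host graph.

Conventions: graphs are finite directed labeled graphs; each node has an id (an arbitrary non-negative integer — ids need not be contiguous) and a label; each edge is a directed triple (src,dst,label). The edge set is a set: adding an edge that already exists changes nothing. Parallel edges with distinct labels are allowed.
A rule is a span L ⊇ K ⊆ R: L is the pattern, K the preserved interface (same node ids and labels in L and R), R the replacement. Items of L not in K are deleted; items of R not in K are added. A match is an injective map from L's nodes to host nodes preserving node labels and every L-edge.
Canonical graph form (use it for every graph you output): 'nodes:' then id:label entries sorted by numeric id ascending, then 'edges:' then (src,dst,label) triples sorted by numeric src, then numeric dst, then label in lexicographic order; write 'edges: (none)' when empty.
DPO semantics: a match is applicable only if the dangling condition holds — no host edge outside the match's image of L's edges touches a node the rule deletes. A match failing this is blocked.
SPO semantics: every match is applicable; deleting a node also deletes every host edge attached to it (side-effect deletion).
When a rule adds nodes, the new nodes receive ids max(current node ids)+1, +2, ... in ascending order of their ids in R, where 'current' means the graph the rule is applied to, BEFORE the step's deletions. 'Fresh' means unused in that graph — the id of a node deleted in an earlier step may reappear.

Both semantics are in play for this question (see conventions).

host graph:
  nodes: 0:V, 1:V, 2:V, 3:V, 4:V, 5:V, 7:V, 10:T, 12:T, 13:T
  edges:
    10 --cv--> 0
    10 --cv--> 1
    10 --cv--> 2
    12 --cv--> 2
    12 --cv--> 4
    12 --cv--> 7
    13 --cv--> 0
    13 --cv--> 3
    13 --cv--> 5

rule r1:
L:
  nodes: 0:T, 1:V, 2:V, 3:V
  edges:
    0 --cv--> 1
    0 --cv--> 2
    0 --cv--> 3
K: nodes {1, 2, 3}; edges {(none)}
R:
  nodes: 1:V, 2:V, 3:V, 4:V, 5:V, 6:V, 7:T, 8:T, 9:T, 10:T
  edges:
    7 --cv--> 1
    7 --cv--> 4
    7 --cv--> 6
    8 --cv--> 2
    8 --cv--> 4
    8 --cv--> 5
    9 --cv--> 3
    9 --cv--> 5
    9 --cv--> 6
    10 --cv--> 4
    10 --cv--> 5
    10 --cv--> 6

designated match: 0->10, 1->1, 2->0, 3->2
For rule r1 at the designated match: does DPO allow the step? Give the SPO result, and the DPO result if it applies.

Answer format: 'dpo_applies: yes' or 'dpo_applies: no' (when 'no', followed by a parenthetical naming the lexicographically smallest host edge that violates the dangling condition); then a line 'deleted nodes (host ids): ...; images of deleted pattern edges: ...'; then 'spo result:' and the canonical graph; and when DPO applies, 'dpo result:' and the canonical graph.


dpo_applies: yes
deleted nodes (host ids): 10; images of deleted pattern edges: (10,0,cv); (10,1,cv); (10,2,cv)
spo result:
nodes: 0:V, 1:V, 2:V, 3:V, 4:V, 5:V, 7:V, 12:T, 13:T, 14:V, 15:V, 16:V, 17:T, 18:T, 19:T, 20:T
edges: (12,2,cv); (12,4,cv); (12,7,cv); (13,0,cv); (13,3,cv); (13,5,cv); (17,1,cv); (17,14,cv); (17,16,cv); (18,0,cv); (18,14,cv); (18,15,cv); (19,2,cv); (19,15,cv); (19,16,cv); (20,14,cv); (20,15,cv); (20,16,cv)
dpo result:
nodes: 0:V, 1:V, 2:V, 3:V, 4:V, 5:V, 7:V, 12:T, 13:T, 14:V, 15:V, 16:V, 17:T, 18:T, 19:T, 20:T
edges: (12,2,cv); (12,4,cv); (12,7,cv); (13,0,cv); (13,3,cv); (13,5,cv); (17,1,cv); (17,14,cv); (17,16,cv); (18,0,cv); (18,14,cv); (18,15,cv); (19,2,cv); (19,15,cv); (19,16,cv); (20,14,cv); (20,15,cv); (20,16,cv)


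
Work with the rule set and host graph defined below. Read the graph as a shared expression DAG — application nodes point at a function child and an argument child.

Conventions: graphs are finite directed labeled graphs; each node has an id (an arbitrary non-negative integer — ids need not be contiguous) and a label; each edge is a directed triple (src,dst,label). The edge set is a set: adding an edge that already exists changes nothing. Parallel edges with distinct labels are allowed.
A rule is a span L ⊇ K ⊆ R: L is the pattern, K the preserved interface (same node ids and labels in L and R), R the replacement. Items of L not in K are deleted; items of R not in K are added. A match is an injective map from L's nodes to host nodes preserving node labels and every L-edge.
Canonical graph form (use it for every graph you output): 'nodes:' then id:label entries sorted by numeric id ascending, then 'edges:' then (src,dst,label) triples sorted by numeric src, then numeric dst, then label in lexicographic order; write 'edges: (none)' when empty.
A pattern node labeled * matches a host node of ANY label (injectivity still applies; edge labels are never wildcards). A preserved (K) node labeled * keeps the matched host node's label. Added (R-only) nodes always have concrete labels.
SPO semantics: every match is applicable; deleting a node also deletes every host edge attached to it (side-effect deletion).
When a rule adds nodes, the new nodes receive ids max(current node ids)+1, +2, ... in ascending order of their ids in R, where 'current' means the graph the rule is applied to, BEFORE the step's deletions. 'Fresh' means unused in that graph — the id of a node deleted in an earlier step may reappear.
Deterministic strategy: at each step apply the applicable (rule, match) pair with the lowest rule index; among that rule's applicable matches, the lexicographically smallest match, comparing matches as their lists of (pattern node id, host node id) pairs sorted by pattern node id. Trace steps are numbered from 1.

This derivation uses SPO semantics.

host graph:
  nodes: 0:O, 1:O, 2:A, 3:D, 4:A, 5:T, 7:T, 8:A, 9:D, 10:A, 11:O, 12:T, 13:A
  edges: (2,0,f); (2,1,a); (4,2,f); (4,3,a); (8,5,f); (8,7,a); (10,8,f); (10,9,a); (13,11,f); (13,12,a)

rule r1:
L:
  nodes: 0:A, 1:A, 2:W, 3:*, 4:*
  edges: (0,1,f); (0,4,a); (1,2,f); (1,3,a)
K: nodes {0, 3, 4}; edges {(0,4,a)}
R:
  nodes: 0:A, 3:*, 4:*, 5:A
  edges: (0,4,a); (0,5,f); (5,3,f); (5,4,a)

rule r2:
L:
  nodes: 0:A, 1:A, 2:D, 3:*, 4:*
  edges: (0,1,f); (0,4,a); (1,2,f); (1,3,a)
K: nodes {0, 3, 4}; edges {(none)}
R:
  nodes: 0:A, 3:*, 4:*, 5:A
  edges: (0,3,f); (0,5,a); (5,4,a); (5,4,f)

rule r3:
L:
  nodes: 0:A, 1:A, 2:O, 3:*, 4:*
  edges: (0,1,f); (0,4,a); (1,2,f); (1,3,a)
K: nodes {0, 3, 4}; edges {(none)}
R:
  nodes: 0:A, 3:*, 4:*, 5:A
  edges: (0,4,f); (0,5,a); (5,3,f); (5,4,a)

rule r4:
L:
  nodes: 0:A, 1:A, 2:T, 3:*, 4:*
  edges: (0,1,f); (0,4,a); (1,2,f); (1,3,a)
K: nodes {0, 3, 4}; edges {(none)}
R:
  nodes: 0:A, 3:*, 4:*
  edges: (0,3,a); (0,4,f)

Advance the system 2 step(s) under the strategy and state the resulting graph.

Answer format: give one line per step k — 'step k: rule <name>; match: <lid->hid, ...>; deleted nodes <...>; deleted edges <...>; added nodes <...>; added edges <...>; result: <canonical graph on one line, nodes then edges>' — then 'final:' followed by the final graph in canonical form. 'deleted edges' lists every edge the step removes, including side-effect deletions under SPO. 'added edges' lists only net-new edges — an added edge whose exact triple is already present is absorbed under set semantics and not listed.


step 1: rule r3; match: 0->4, 1->2, 2->0, 3->1, 4->3; deleted nodes 0, 2; deleted edges (2,0,f); (2,1,a); (4,2,f); (4,3,a); added nodes 14; added edges (4,3,f); (4,14,a); (14,1,f); (14,3,a); result: nodes: 1:O, 3:D, 4:A, 5:T, 7:T, 8:A, 9:D, 10:A, 11:O, 12:T, 13:A, 14:A edges: (4,3,f); (4,14,a); (8,5,f); (8,7,a); (10,8,f); (10,9,a); (13,11,f); (13,12,a); (14,1,f); (14,3,a)
step 2: rule r4; match: 0->10, 1->8, 2->5, 3->7, 4->9; deleted nodes 5, 8; deleted edges (8,5,f); (8,7,a); (10,8,f); (10,9,a); added nodes (none); added edges (10,7,a); (10,9,f); result: nodes: 1:O, 3:D, 4:A, 7:T, 9:D, 10:A, 11:O, 12:T, 13:A, 14:A edges: (4,3,f); (4,14,a); (10,7,a); (10,9,f); (13,11,f); (13,12,a); (14,1,f); (14,3,a)
final:
nodes: 1:O, 3:D, 4:A, 7:T, 9:D, 10:A, 11:O, 12:T, 13:A, 14:A
edges: (4,3,f); (4,14,a); (10,7,a); (10,9,f); (13,11,f); (13,12,a); (14,1,f); (14,3,a)


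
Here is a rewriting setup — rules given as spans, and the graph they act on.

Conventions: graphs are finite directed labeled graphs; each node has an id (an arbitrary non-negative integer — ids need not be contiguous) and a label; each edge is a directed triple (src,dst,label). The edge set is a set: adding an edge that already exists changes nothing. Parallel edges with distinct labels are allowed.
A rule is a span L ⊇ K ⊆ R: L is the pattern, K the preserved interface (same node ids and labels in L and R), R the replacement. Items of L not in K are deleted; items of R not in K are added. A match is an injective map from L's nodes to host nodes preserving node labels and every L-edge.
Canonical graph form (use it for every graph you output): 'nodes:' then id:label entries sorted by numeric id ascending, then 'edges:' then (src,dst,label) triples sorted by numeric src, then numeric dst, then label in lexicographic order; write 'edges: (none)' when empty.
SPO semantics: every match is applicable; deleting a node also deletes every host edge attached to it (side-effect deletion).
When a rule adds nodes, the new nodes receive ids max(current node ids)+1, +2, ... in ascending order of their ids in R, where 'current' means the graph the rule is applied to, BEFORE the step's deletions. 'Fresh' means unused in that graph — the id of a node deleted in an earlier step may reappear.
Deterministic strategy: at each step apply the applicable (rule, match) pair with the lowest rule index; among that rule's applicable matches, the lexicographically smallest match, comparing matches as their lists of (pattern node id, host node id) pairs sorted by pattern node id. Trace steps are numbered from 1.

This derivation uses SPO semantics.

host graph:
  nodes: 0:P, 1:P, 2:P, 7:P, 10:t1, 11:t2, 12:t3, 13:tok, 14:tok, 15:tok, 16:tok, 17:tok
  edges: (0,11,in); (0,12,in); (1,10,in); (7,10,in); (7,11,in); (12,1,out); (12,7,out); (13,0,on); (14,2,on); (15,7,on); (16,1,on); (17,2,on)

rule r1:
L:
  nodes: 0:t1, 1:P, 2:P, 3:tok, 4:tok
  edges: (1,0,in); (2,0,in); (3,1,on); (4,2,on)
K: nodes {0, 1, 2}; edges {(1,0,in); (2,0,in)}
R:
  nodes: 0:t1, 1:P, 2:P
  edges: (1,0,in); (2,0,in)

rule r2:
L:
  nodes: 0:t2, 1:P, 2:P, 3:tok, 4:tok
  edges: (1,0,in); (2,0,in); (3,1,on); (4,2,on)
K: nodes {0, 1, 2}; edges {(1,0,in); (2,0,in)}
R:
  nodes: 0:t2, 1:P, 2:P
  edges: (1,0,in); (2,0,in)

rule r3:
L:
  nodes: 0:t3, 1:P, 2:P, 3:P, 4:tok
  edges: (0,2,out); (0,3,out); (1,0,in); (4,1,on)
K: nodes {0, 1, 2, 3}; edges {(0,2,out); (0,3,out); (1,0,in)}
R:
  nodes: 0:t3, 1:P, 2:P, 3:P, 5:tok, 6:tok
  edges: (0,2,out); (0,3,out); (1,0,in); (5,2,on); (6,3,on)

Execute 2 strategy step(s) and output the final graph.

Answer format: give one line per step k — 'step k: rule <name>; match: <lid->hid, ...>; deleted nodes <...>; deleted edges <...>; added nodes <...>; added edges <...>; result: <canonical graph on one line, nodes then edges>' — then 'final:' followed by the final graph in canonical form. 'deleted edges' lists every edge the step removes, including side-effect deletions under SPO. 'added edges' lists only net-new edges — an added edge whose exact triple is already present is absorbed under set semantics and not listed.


step 1: rule r1; match: 0->10, 1->1, 2->7, 3->16, 4->15; deleted nodes 15, 16; deleted edges (15,7,on); (16,1,on); added nodes (none); added edges (none); result: nodes: 0:P, 1:P, 2:P, 7:P, 10:t1, 11:t2, 12:t3, 13:tok, 14:tok, 17:tok edges: (0,11,in); (0,12,in); (1,10,in); (7,10,in); (7,11,in); (12,1,out); (12,7,out); (13,0,on); (14,2,on); (17,2,on)
step 2: rule r3; match: 0->12, 1->0, 2->1, 3->7, 4->13; deleted nodes 13; deleted edges (13,0,on); added nodes 18, 19; added edges (18,1,on); (19,7,on); result: nodes: 0:P, 1:P, 2:P, 7:P, 10:t1, 11:t2, 12:t3, 14:tok, 17:tok, 18:tok, 19:tok edges: (0,11,in); (0,12,in); (1,10,in); (7,10,in); (7,11,in); (12,1,out); (12,7,out); (14,2,on); (17,2,on); (18,1,on); (19,7,on)
final:
nodes: 0:P, 1:P, 2:P, 7:P, 10:t1, 11:t2, 12:t3, 14:tok, 17:tok, 18:tok, 19:tok
edges: (0,11,in); (0,12,in); (1,10,in); (7,10,in); (7,11,in); (12,1,out); (12,7,out); (14,2,on); (17,2,on); (18,1,on); (19,7,on)


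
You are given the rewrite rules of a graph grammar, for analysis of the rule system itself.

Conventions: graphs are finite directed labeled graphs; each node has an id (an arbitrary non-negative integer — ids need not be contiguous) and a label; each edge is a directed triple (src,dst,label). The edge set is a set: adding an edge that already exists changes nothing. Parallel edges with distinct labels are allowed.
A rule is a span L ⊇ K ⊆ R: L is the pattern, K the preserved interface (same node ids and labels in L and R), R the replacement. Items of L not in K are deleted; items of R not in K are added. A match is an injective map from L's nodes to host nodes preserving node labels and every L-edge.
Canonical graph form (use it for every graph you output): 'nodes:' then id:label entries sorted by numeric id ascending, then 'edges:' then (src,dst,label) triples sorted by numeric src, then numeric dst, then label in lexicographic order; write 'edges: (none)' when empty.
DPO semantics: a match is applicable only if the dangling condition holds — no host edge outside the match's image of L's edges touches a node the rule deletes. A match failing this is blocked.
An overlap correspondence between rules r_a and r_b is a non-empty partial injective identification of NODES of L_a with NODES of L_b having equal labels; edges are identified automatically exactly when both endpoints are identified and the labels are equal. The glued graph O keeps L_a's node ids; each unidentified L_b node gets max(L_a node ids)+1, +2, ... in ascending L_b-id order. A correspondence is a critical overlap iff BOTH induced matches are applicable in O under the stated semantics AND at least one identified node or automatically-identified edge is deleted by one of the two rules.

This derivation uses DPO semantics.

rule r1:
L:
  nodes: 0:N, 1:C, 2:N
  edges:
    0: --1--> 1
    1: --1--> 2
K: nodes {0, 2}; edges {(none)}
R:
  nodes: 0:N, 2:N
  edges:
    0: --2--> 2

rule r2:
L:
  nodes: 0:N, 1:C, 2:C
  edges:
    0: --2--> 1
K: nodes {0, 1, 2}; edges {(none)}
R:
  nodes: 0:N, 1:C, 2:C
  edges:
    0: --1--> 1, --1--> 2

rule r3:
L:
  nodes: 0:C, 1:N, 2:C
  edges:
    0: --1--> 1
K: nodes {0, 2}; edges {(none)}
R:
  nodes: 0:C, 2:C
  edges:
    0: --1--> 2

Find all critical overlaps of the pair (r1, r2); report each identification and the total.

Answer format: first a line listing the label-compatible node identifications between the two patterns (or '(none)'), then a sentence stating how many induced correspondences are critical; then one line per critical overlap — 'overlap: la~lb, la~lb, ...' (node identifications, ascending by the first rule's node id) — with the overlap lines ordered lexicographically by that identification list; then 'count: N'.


label-compatible node identifications between L(r1) and L(r2): 0~0, 1~1, 1~2, 2~0
3 of the induced correspondences are critical overlaps of r1 and r2.
overlap: 0~0, 1~2
overlap: 1~2
overlap: 1~2, 2~0
count: 3


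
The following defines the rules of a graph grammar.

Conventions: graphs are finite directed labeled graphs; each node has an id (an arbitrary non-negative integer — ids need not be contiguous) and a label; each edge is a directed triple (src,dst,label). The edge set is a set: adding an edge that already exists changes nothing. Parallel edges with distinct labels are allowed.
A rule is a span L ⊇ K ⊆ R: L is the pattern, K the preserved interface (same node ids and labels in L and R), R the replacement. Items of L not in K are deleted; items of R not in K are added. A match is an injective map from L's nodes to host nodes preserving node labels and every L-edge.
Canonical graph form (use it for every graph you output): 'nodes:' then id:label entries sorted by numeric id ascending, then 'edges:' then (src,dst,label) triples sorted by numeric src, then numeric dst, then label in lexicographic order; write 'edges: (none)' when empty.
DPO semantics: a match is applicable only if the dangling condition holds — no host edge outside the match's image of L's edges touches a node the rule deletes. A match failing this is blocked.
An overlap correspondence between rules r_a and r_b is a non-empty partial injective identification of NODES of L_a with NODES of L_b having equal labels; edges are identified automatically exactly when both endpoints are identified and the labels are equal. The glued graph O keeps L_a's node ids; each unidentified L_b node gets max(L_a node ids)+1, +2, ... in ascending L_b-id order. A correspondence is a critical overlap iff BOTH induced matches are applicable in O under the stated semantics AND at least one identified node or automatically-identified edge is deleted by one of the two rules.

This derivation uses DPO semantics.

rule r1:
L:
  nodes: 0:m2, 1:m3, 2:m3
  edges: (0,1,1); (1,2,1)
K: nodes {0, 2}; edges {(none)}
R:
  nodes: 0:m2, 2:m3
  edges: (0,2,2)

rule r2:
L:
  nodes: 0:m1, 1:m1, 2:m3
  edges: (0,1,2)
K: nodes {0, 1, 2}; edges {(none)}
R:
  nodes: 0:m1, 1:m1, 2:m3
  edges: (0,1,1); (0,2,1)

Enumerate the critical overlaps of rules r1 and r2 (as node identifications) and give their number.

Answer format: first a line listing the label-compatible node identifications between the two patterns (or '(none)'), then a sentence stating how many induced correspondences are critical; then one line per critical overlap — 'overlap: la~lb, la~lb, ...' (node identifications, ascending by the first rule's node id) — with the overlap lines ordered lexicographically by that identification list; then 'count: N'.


label-compatible node identifications between L(r1) and L(r2): 1~2, 2~2
1 of the induced correspondences is a critical overlap of r1 and r2.
overlap: 1~2
count: 1


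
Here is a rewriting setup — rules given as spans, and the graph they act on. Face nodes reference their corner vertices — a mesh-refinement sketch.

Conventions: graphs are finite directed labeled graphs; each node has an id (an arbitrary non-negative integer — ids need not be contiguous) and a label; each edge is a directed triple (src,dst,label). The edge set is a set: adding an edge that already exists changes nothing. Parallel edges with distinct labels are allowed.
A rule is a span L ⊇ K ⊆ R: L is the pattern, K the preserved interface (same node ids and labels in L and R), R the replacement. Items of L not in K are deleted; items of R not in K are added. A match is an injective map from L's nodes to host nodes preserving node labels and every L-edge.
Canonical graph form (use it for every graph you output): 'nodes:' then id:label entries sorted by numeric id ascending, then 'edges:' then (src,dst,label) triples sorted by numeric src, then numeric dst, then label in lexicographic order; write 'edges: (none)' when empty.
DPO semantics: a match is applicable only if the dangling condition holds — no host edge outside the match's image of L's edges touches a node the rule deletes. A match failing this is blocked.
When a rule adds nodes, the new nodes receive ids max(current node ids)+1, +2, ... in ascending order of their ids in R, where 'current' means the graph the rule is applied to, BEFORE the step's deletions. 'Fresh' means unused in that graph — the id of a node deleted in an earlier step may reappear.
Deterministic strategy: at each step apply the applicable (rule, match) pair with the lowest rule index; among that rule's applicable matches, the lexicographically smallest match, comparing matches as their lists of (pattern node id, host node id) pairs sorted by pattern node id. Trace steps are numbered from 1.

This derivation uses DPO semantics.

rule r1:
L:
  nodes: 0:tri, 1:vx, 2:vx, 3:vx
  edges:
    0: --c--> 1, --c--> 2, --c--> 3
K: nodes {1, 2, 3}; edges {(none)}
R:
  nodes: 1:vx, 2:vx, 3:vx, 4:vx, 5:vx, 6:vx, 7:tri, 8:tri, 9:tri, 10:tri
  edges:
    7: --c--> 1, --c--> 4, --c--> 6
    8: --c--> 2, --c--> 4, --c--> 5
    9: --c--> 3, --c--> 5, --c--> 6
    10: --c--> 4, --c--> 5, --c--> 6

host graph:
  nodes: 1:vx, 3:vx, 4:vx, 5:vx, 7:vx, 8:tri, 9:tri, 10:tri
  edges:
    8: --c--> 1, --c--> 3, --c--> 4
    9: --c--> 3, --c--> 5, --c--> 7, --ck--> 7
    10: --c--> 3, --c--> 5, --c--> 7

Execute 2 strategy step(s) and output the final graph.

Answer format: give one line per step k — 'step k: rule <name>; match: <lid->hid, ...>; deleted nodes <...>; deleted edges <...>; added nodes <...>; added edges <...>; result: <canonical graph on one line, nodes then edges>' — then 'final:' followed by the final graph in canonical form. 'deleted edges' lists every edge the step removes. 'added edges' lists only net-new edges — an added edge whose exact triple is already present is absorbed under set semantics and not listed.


step 1: rule r1; match: 0->8, 1->1, 2->3, 3->4; deleted nodes 8; deleted edges (8,1,c); (8,3,c); (8,4,c); added nodes 11, 12, 13, 14, 15, 16, 17; added edges (14,1,c); (14,11,c); (14,13,c); (15,3,c); (15,11,c); (15,12,c); (16,4,c); (16,12,c); (16,13,c); (17,11,c); (17,12,c); (17,13,c); result: nodes: 1:vx, 3:vx, 4:vx, 5:vx, 7:vx, 9:tri, 10:tri, 11:vx, 12:vx, 13:vx, 14:tri, 15:tri, 16:tri, 17:tri edges: (9,3,c); (9,5,c); (9,7,c); (9,7,ck); (10,3,c); (10,5,c); (10,7,c); (14,1,c); (14,11,c); (14,13,c); (15,3,c); (15,11,c); (15,12,c); (16,4,c); (16,12,c); (16,13,c); (17,11,c); (17,12,c); (17,13,c)
step 2: rule r1; match: 0->10, 1->3, 2->5, 3->7; deleted nodes 10; deleted edges (10,3,c); (10,5,c); (10,7,c); added nodes 18, 19, 20, 21, 22, 23, 24; added edges (21,3,c); (21,18,c); (21,20,c); (22,5,c); (22,18,c); (22,19,c); (23,7,c); (23,19,c); (23,20,c); (24,18,c); (24,19,c); (24,20,c); result: nodes: 1:vx, 3:vx, 4:vx, 5:vx, 7:vx, 9:tri, 11:vx, 12:vx, 13:vx, 14:tri, 15:tri, 16:tri, 17:tri, 18:vx, 19:vx, 20:vx, 21:tri, 22:tri, 23:tri, 24:tri edges: (9,3,c); (9,5,c); (9,7,c); (9,7,ck); (14,1,c); (14,11,c); (14,13,c); (15,3,c); (15,11,c); (15,12,c); (16,4,c); (16,12,c); (16,13,c); (17,11,c); (17,12,c); (17,13,c); (21,3,c); (21,18,c); (21,20,c); (22,5,c); (22,18,c); (22,19,c); (23,7,c); (23,19,c); (23,20,c); (24,18,c); (24,19,c); (24,20,c)
final:
nodes: 1:vx, 3:vx, 4:vx, 5:vx, 7:vx, 9:tri, 11:vx, 12:vx, 13:vx, 14:tri, 15:tri, 16:tri, 17:tri, 18:vx, 19:vx, 20:vx, 21:tri, 22:tri, 23:tri, 24:tri
edges: (9,3,c); (9,5,c); (9,7,c); (9,7,ck); (14,1,c); (14,11,c); (14,13,c); (15,3,c); (15,11,c); (15,12,c); (16,4,c); (16,12,c); (16,13,c); (17,11,c); (17,12,c); (17,13,c); (21,3,c); (21,18,c); (21,20,c); (22,5,c); (22,18,c); (22,19,c); (23,7,c); (23,19,c); (23,20,c); (24,18,c); (24,19,c); (24,20,c)


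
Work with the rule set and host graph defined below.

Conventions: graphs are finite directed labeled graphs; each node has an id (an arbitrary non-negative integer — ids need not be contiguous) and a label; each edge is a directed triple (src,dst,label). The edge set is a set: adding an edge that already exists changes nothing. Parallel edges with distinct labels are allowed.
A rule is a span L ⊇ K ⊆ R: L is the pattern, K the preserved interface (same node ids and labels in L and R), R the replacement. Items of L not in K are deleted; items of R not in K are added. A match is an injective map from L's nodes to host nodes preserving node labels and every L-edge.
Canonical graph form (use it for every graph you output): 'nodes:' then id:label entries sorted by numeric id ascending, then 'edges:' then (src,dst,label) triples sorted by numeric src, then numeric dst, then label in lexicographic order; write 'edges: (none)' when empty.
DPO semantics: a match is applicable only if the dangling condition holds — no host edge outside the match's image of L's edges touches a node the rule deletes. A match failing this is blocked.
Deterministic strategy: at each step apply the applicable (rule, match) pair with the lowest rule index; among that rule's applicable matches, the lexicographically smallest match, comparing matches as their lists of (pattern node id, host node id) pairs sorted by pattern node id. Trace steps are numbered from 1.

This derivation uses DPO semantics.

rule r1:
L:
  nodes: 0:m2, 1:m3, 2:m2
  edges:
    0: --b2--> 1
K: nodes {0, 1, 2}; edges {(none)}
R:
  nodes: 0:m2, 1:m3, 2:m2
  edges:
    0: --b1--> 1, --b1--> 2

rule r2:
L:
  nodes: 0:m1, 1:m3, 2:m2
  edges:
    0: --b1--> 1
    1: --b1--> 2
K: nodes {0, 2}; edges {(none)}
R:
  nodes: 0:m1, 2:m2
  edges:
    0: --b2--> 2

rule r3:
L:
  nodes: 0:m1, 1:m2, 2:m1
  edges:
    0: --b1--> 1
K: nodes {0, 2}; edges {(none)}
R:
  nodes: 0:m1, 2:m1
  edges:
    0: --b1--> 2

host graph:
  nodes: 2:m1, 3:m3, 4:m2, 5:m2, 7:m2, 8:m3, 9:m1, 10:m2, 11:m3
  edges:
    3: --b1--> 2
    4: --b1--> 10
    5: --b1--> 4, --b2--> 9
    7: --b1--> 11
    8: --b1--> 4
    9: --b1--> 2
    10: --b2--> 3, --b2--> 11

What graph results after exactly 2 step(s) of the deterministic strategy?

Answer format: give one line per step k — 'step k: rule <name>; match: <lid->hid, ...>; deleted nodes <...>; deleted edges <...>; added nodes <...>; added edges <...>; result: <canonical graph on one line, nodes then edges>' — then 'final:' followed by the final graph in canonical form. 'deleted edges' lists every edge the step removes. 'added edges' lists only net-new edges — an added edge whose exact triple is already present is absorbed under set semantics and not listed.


step 1: rule r1; match: 0->10, 1->3, 2->4; deleted nodes (none); deleted edges (10,3,b2); added nodes (none); added edges (10,3,b1); (10,4,b1); result: nodes: 2:m1, 3:m3, 4:m2, 5:m2, 7:m2, 8:m3, 9:m1, 10:m2, 11:m3 edges: (3,2,b1); (4,10,b1); (5,4,b1); (5,9,b2); (7,11,b1); (8,4,b1); (9,2,b1); (10,3,b1); (10,4,b1); (10,11,b2)
step 2: rule r1; match: 0->10, 1->11, 2->4; deleted nodes (none); deleted edges (10,11,b2); added nodes (none); added edges (10,11,b1); result: nodes: 2:m1, 3:m3, 4:m2, 5:m2, 7:m2, 8:m3, 9:m1, 10:m2, 11:m3 edges: (3,2,b1); (4,10,b1); (5,4,b1); (5,9,b2); (7,11,b1); (8,4,b1); (9,2,b1); (10,3,b1); (10,4,b1); (10,11,b1)
final:
nodes: 2:m1, 3:m3, 4:m2, 5:m2, 7:m2, 8:m3, 9:m1, 10:m2, 11:m3
edges: (3,2,b1); (4,10,b1); (5,4,b1); (5,9,b2); (7,11,b1); (8,4,b1); (9,2,b1); (10,3,b1); (10,4,b1); (10,11,b1)


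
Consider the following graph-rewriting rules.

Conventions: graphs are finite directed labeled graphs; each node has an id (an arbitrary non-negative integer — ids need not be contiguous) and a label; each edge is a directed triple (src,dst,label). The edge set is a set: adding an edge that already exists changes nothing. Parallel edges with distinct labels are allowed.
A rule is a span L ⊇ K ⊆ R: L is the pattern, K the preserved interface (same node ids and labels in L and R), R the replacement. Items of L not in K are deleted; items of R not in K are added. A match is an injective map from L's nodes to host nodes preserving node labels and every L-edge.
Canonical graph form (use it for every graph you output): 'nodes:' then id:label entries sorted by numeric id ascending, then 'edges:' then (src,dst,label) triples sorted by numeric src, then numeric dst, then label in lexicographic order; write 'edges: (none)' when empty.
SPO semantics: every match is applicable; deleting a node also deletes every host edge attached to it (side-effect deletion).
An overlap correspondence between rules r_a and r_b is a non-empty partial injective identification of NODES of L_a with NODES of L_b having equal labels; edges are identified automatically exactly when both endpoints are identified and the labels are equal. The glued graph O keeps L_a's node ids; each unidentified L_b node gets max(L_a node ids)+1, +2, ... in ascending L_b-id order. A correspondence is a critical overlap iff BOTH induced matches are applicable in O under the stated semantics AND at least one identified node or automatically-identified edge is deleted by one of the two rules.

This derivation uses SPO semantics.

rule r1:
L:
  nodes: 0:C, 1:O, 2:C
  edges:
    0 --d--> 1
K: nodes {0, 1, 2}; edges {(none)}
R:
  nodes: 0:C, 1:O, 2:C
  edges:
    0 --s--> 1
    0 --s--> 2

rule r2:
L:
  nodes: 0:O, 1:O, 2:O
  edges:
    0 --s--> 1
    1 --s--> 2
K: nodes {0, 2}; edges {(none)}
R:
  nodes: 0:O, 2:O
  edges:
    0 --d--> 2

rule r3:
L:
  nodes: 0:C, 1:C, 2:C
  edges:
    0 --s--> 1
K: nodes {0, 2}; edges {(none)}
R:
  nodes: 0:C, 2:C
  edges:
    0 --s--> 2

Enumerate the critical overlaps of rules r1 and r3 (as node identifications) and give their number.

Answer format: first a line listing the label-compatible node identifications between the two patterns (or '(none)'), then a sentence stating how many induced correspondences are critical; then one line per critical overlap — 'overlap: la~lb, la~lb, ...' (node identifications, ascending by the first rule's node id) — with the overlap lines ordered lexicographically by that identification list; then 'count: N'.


label-compatible node identifications between L(r1) and L(r3): 0~0, 0~1, 0~2, 2~0, 2~1, 2~2
6 of the induced correspondences are critical overlaps of r1 and r3.
overlap: 0~0, 2~1
overlap: 0~1
overlap: 0~1, 2~0
overlap: 0~1, 2~2
overlap: 0~2, 2~1
overlap: 2~1
count: 6


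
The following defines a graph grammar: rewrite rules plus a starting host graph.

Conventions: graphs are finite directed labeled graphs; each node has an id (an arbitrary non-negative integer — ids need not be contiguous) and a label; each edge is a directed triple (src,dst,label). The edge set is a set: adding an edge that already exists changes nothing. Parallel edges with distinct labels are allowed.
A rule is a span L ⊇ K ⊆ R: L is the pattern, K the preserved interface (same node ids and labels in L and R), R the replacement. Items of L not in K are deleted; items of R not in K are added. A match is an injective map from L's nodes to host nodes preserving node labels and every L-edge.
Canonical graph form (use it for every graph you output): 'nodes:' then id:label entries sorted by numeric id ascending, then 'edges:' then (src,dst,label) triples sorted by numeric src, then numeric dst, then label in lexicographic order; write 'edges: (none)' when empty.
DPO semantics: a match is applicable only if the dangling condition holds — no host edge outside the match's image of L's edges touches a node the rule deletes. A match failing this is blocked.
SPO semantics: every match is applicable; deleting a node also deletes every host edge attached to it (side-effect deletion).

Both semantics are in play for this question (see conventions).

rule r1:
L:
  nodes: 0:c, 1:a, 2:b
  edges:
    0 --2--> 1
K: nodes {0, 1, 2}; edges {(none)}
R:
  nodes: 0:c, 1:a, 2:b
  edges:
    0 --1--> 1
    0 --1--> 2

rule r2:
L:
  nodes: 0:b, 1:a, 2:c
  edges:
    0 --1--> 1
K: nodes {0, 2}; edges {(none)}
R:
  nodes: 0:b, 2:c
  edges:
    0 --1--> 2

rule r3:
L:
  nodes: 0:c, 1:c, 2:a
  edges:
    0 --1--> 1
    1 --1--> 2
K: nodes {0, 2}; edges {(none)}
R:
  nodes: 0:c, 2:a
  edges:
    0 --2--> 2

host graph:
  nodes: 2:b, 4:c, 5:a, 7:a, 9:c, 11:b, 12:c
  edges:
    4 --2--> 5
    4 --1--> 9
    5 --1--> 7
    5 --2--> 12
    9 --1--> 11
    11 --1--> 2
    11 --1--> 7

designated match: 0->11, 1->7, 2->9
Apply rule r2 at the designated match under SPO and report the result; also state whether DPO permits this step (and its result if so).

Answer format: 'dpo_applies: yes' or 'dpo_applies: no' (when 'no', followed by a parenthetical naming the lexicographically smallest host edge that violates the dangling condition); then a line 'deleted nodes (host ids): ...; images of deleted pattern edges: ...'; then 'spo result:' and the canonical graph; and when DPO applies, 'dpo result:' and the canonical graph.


dpo_applies: no
(the rule deletes node 7, which keeps host edge (5,7,1) outside the match image — the dangling condition fails, DPO blocks; SPO proceeds and side-deletes such edges)
deleted nodes (host ids): 7; images of deleted pattern edges: (11,7,1)
spo result:
nodes: 2:b, 4:c, 5:a, 9:c, 11:b, 12:c
edges: (4,5,2); (4,9,1); (5,12,2); (9,11,1); (11,2,1); (11,9,1)


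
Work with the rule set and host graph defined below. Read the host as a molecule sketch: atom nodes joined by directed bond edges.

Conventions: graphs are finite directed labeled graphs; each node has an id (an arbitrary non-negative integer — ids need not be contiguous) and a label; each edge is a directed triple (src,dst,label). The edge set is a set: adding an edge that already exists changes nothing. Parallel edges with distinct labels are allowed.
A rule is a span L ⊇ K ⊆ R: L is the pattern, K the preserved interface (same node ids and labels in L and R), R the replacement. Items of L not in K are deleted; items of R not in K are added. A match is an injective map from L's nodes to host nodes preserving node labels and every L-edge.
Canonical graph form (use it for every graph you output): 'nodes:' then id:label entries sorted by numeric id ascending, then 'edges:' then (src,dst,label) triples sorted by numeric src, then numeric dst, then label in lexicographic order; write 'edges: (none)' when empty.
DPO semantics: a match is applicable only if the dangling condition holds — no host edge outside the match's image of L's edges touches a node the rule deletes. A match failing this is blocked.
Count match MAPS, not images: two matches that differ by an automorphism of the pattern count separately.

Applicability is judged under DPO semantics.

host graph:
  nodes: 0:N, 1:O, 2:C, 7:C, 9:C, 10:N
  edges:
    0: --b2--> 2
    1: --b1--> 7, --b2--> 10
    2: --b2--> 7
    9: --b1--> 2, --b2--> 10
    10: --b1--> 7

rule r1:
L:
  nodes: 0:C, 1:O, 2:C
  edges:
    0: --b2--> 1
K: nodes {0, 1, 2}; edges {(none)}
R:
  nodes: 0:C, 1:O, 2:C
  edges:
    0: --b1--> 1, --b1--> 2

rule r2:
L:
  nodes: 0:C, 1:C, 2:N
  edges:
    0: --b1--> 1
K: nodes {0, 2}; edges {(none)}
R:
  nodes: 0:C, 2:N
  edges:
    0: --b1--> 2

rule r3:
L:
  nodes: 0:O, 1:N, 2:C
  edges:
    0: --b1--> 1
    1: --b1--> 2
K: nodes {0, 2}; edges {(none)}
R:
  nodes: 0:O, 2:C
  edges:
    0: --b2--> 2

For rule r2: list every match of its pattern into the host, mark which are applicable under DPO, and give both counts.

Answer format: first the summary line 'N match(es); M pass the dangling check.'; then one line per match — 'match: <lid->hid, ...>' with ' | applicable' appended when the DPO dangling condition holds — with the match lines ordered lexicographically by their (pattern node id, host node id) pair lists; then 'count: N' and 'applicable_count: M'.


2 match(es); 0 pass the dangling check.
match: 0->9, 1->2, 2->0
match: 0->9, 1->2, 2->10
count: 2
applicable_count: 0


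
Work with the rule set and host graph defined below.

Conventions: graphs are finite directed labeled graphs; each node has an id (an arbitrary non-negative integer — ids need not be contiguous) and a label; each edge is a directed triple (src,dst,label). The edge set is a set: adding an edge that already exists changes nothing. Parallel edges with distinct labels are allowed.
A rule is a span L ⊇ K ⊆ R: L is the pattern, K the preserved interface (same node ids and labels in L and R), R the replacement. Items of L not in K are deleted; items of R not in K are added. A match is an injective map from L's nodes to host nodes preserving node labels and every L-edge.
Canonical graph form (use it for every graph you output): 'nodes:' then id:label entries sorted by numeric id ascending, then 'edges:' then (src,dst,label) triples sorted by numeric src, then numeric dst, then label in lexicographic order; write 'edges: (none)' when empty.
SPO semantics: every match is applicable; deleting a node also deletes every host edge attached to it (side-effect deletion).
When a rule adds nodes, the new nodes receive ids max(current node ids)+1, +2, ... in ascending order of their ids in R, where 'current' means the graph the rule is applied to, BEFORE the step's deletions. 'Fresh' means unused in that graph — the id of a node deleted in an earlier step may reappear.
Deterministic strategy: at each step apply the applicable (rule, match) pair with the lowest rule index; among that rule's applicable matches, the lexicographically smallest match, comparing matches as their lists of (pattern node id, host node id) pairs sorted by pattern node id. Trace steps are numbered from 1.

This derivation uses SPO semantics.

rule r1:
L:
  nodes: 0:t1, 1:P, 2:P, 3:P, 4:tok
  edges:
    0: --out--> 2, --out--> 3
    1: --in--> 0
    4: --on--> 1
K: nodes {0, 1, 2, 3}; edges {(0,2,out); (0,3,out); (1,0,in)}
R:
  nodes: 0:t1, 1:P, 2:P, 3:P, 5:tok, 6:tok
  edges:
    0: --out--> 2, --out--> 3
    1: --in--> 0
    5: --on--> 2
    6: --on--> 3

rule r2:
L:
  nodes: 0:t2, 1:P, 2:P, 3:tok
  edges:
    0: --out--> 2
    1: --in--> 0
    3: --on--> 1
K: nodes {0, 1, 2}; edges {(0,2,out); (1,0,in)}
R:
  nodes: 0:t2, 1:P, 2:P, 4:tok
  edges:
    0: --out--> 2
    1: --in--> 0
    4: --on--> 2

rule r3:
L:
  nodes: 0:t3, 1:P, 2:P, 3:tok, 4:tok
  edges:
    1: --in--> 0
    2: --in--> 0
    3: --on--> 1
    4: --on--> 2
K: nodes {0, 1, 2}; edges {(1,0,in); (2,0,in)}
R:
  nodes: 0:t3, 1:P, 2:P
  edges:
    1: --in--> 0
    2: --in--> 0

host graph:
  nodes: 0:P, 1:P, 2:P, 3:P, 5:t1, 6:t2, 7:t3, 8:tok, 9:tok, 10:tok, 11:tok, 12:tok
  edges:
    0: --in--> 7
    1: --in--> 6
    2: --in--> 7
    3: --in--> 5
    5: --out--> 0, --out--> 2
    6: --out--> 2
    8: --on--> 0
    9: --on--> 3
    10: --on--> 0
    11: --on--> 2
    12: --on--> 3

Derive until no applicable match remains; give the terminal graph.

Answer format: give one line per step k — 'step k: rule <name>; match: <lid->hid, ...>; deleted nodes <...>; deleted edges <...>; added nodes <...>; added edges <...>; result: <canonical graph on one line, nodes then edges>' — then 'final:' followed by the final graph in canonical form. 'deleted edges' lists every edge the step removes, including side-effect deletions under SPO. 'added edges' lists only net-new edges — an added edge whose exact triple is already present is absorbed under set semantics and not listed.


step 1: rule r1; match: 0->5, 1->3, 2->0, 3->2, 4->9; deleted nodes 9; deleted edges (9,3,on); added nodes 13, 14; added edges (13,0,on); (14,2,on); result: nodes: 0:P, 1:P, 2:P, 3:P, 5:t1, 6:t2, 7:t3, 8:tok, 10:tok, 11:tok, 12:tok, 13:tok, 14:tok edges: (0,7,in); (1,6,in); (2,7,in); (3,5,in); (5,0,out); (5,2,out); (6,2,out); (8,0,on); (10,0,on); (11,2,on); (12,3,on); (13,0,on); (14,2,on)
step 2: rule r1; match: 0->5, 1->3, 2->0, 3->2, 4->12; deleted nodes 12; deleted edges (12,3,on); added nodes 15, 16; added edges (15,0,on); (16,2,on); result: nodes: 0:P, 1:P, 2:P, 3:P, 5:t1, 6:t2, 7:t3, 8:tok, 10:tok, 11:tok, 13:tok, 14:tok, 15:tok, 16:tok edges: (0,7,in); (1,6,in); (2,7,in); (3,5,in); (5,0,out); (5,2,out); (6,2,out); (8,0,on); (10,0,on); (11,2,on); (13,0,on); (14,2,on); (15,0,on); (16,2,on)
step 3: rule r3; match: 0->7, 1->0, 2->2, 3->8, 4->11; deleted nodes 8, 11; deleted edges (8,0,on); (11,2,on); added nodes (none); added edges (none); result: nodes: 0:P, 1:P, 2:P, 3:P, 5:t1, 6:t2, 7:t3, 10:tok, 13:tok, 14:tok, 15:tok, 16:tok edges: (0,7,in); (1,6,in); (2,7,in); (3,5,in); (5,0,out); (5,2,out); (6,2,out); (10,0,on); (13,0,on); (14,2,on); (15,0,on); (16,2,on)
step 4: rule r3; match: 0->7, 1->0, 2->2, 3->10, 4->14; deleted nodes 10, 14; deleted edges (10,0,on); (14,2,on); added nodes (none); added edges (none); result: nodes: 0:P, 1:P, 2:P, 3:P, 5:t1, 6:t2, 7:t3, 13:tok, 15:tok, 16:tok edges: (0,7,in); (1,6,in); (2,7,in); (3,5,in); (5,0,out); (5,2,out); (6,2,out); (13,0,on); (15,0,on); (16,2,on)
step 5: rule r3; match: 0->7, 1->0, 2->2, 3->13, 4->16; deleted nodes 13, 16; deleted edges (13,0,on); (16,2,on); added nodes (none); added edges (none); result: nodes: 0:P, 1:P, 2:P, 3:P, 5:t1, 6:t2, 7:t3, 15:tok edges: (0,7,in); (1,6,in); (2,7,in); (3,5,in); (5,0,out); (5,2,out); (6,2,out); (15,0,on)
final:
nodes: 0:P, 1:P, 2:P, 3:P, 5:t1, 6:t2, 7:t3, 15:tok
edges: (0,7,in); (1,6,in); (2,7,in); (3,5,in); (5,0,out); (5,2,out); (6,2,out); (15,0,on)
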